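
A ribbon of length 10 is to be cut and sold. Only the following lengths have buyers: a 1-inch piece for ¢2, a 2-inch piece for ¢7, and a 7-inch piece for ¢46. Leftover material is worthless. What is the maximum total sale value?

55

Build best[k] bottom-up: best[k] = max over allowed piece i of (p[i] + best[k−i]).
best[1] = 2
best[2] = max(2+2, 7+0) = 7
best[3] = max(2+7, 7+2) = 9
best[4] = max(2+9, 7+7) = 14
best[5] = max(2+14, 7+9) = 16
best[6] = max(2+16, 7+14) = 21
best[7] = max(2+21, 7+16, 46+0) = 46
best[8] = max(2+46, 7+21, 46+2) = 48
best[9] = max(2+48, 7+46, 46+7) = 53
best[10] = max(2+53, 7+48, 46+9) = 55
One optimal cutting: 7 + 2 + 1 → ¢55.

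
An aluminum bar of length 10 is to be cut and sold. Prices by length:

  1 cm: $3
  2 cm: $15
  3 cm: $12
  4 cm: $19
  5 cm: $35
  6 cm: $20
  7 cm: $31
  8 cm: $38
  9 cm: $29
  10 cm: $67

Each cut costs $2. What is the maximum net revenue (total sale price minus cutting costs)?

68

Consider every possible first cut. v[k] is the best of p[i]+v[k−i] over all sellable i≤k, charging 2 whenever i<k.
v[1] = 3
v[2] = max(3+3-2, 15+0) = 15
v[3] = max(3+15-2, 15+3-2, 12+0) = 16
v[4] = max(3+16-2, 15+15-2, 12+3-2, 19+0) = 28
v[5] = max(3+28-2, 15+16-2, 12+15-2, 19+3-2, 35+0) = 35
v[6] = max(3+35-2, 15+28-2, 12+16-2, 19+15-2, 35+3-2, 20+0) = 41
v[7] = max(3+41-2, 15+35-2, 12+28-2, …, 20+3-2, 31+0) = 48
v[8] = max(3+48-2, 15+41-2, 12+35-2, …, 31+3-2, 38+0) = 54
v[9] = max(3+54-2, 15+48-2, 12+41-2, …, 38+3-2, 29+0) = 61
v[10] = max(3+61-2, 15+54-2, 12+48-2, …, 29+3-2, 67+0) = 68
One optimal plan: pieces 5 + 5 (1 cut) → $70 − $2 = $68.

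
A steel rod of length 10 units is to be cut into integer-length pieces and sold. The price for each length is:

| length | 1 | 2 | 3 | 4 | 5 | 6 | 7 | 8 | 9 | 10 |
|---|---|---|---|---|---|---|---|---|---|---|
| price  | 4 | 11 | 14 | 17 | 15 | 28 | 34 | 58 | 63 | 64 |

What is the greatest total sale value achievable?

69

Consider every possible first cut. best[k] is the best of p[i]+best[k−i] over all sellable i≤k.
best[1] = 4
best[2] = max(4+4, 11+0) = 11
best[3] = max(4+11, 11+4, 14+0) = 15
best[4] = max(4+15, 11+11, 14+4, 17+0) = 22
best[5] = max(4+22, 11+15, 14+11, 17+4, 15+0) = 26
best[6] = max(4+26, 11+22, 14+15, 17+11, 15+4, 28+0) = 33
best[7] = max(4+33, 11+26, 14+22, …, 28+4, 34+0) = 37
best[8] = max(4+37, 11+33, 14+26, …, 34+4, 58+0) = 58
best[9] = max(4+58, 11+37, 14+33, …, 58+4, 63+0) = 63
best[10] = max(4+63, 11+58, 14+37, …, 63+4, 64+0) = 69
One optimal cutting: 8 + 2 → $58 + $11 = $69.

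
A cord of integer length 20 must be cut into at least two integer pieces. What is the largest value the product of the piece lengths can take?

1458

Fill f[k] for k=2..20: at each k try every first piece i and multiply by the better of (k−i) uncut or f[k−i].
f[2] = 1*max(1,0) = 1*1 = 1
f[3] = max(1*2, 2*1) = 2
f[4] = max(1*3, 2*2, 3*1) = 4
f[5] = max(1*4, 2*3, 3*2, 4*1) = 6
f[6] = max(1*6, 2*4, 3*3, 4*2, 5*1) = 9
f[7] = max(1*9, 2*6, 3*4, 4*3, 5*2, 6*1) = 12
f[8] = max(1*12, 2*9, 3*6, …, 6*2, 7*1) = 18
f[9] = max(1*18, 2*12, 3*9, …, 7*2, 8*1) = 27
f[10] = max(1*27, 2*18, 3*12, …, 8*2, 9*1) = 36
f[11] = max(1*36, 2*27, 3*18, …, 9*2, 10*1) = 54
f[12] = max(1*54, 2*36, 3*27, …, 10*2, 11*1) = 81
f[13] = max(1*81, 2*54, 3*36, …, 11*2, 12*1) = 108
f[14] = max(1*108, 2*81, 3*54, …, 12*2, 13*1) = 162
f[15] = max(1*162, 2*108, 3*81, …, 13*2, 14*1) = 243
f[16] = max(1*243, 2*162, 3*108, …, 14*2, 15*1) = 324
f[17] = max(1*324, 2*243, 3*162, …, 15*2, 16*1) = 486
f[18] = max(1*486, 2*324, 3*243, …, 16*2, 17*1) = 729
f[19] = max(1*729, 2*486, 3*324, …, 17*2, 18*1) = 972
f[20] = max(1*972, 2*729, 3*486, …, 18*2, 19*1) = 1458
One optimal split: 3 + 3 + 3 + 3 + 3 + 3 + 2; product 3*3*3*3*3*3*2 = 1458.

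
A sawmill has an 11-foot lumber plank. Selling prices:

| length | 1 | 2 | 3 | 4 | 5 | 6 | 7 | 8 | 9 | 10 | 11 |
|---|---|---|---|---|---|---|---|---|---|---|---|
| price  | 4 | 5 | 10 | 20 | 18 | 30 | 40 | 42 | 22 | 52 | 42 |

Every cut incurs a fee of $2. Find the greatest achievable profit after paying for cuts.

Consider every possible first cut. v[k] is the best of p[i]+v[k−i] over all sellable i≤k, charging 2 whenever i<k.
v[1] = 4
v[2] = max(4+4-2, 5+0) = 6
v[3] = max(4+6-2, 5+4-2, 10+0) = 10
v[4] = max(4+10-2, 5+6-2, 10+4-2, 20+0) = 20
v[5] = max(4+20-2, 5+10-2, 10+6-2, 20+4-2, 18+0) = 22
v[6] = max(4+22-2, 5+20-2, 10+10-2, 20+6-2, 18+4-2, 30+0) = 30
v[7] = max(4+30-2, 5+22-2, 10+20-2, …, 30+4-2, 40+0) = 40
v[8] = max(4+40-2, 5+30-2, 10+22-2, …, 40+4-2, 42+0) = 42
v[9] = max(4+42-2, 5+40-2, 10+30-2, …, 42+4-2, 22+0) = 44
v[10] = max(4+44-2, 5+42-2, 10+40-2, …, 22+4-2, 52+0) = 52
v[11] = max(4+52-2, 5+44-2, 10+42-2, …, 52+4-2, 42+0) = 58
One optimal plan: pieces 7 + 4 (1 cut) → $60 − $2 = $58.

58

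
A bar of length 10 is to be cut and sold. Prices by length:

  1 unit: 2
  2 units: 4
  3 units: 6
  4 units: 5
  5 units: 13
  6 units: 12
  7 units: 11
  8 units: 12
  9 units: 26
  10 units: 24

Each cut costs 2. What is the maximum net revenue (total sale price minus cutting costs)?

Build net[k] bottom-up: net[k] = max over allowed piece i of (p[i] + net[k−i]) − 2 per cut.
net[1] = 2
net[2] = max(2+2-2, 4+0) = 4
net[3] = max(2+4-2, 4+2-2, 6+0) = 6
net[4] = max(2+6-2, 4+4-2, 6+2-2, 5+0) = 6
net[5] = max(2+6-2, 4+6-2, 6+4-2, 5+2-2, 13+0) = 13
net[6] = max(2+13-2, 4+6-2, 6+6-2, 5+4-2, 13+2-2, 12+0) = 13
net[7] = max(2+13-2, 4+13-2, 6+6-2, …, 12+2-2, 11+0) = 15
net[8] = max(2+15-2, 4+13-2, 6+13-2, …, 11+2-2, 12+0) = 17
net[9] = max(2+17-2, 4+15-2, 6+13-2, …, 12+2-2, 26+0) = 26
net[10] = max(2+26-2, 4+17-2, 6+15-2, …, 26+2-2, 24+0) = 26
One optimal plan: pieces 9 + 1 (1 cut) → 28 − 2 = 26.

26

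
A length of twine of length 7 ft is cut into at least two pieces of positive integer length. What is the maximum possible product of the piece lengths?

Define g[k] = max over 1≤i<k of i · max(k−i, g[k−i]); the inner max lets the remainder stay uncut if that's better.
g[2] = 1*max(1,0) = 1*1 = 1
g[3] = 1*max(2,1) = 1*2 = 2
g[4] = 2*max(2,1) = 2*2 = 4
g[5] = 2*max(3,2) = 2*3 = 6
g[6] = 3*max(3,2) = 3*3 = 9
g[7] = 2*max(5,6) = 2*6 = 12
One optimal split: 3 + 2 + 2; product 3*2*2 = 12.

12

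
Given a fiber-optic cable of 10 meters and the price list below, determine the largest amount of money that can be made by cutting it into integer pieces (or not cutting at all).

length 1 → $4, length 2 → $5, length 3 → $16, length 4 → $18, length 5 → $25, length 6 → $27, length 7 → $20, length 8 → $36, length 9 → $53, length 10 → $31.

Consider every possible first cut. R[k] is the best of p[i]+R[k−i] over all sellable i≤k.
R[1] = 4
R[2] = 8  (first piece 1, then R[1]=4)
R[3] = 16
R[4] = 20  (first piece 1, then R[3]=16)
R[5] = 25
R[6] = 32  (first piece 3, then R[3]=16)
R[7] = 36  (first piece 1, then R[6]=32)
R[8] = 41  (first piece 3, then R[5]=25)
R[9] = 53
R[10] = 57  (first piece 1, then R[9]=53)
One optimal cutting: 9 + 1 → $53 + $4 = $57.

57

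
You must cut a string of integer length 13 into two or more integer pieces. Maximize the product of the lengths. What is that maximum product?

108

Fill f[k] for k=2..13: at each k try every first piece i and multiply by the better of (k−i) uncut or f[k−i].
f[2] = 1·max(1,0) = 1·1 = 1
f[3] = max(1·2, 2·1) = 2
f[4] = max(1·3, 2·2, 3·1) = 4
f[5] = max(1·4, 2·3, 3·2, 4·1) = 6
f[6] = max(1·6, 2·4, 3·3, 4·2, 5·1) = 9
f[7] = max(1·9, 2·6, 3·4, 4·3, 5·2, 6·1) = 12
f[8] = max(1·12, 2·9, 3·6, …, 6·2, 7·1) = 18
f[9] = max(1·18, 2·12, 3·9, …, 7·2, 8·1) = 27
f[10] = max(1·27, 2·18, 3·12, …, 8·2, 9·1) = 36
f[11] = max(1·36, 2·27, 3·18, …, 9·2, 10·1) = 54
f[12] = max(1·54, 2·36, 3·27, …, 10·2, 11·1) = 81
f[13] = max(1·81, 2·54, 3·36, …, 11·2, 12·1) = 108
One optimal split: 3 + 3 + 3 + 2 + 2; product 3·3·3·2·2 = 108.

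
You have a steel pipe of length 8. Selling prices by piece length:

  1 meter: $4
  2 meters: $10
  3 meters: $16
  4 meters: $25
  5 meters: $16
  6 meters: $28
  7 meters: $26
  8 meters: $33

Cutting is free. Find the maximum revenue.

Let R[k] be the best obtainable value from length k. For each k, try every first piece i and keep the best of price[i] + R[k−i].
R[1] = 4
R[2] = 10
R[3] = 16
R[4] = 25
R[5] = 29  (first piece 1, then R[4]=25)
R[6] = 35  (first piece 2, then R[4]=25)
R[7] = 41  (first piece 3, then R[4]=25)
R[8] = 50  (first piece 4, then R[4]=25)
One optimal cutting: 4 + 4 → $25 + $25 = $50.

50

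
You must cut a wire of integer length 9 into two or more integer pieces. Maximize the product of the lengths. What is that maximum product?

27

Fill f[k] for k=2..9: at each k try every first piece i and multiply by the better of (k−i) uncut or f[k−i].
f[2] = 1×max(1,0) = 1×1 = 1
f[3] = max(1×2, 2×1) = 2
f[4] = max(1×3, 2×2, 3×1) = 4
f[5] = max(1×4, 2×3, 3×2, 4×1) = 6
f[6] = max(1×6, 2×4, 3×3, 4×2, 5×1) = 9
f[7] = max(1×9, 2×6, 3×4, 4×3, 5×2, 6×1) = 12
f[8] = max(1×12, 2×9, 3×6, …, 6×2, 7×1) = 18
f[9] = max(1×18, 2×12, 3×9, …, 7×2, 8×1) = 27
One optimal split: 3 + 3 + 3; product 3×3×3 = 27.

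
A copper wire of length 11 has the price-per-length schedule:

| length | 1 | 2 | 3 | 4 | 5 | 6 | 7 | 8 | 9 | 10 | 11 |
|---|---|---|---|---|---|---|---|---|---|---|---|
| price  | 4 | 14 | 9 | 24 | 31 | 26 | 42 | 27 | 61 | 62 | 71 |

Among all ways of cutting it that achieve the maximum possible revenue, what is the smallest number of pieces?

Build r[k] bottom-up: r[k] = max over allowed piece i of (p[i] + r[k−i]).
r[1] = 4
r[2] = 14
r[3] = 18  (first piece 1, then r[2]=14)
r[4] = 28  (first piece 2, then r[2]=14)
r[5] = 32  (first piece 1, then r[4]=28)
r[6] = 42  (first piece 2, then r[4]=28)
r[7] = 46  (first piece 1, then r[6]=42)
r[8] = 56  (first piece 2, then r[6]=42)
r[9] = 61
r[10] = 70  (first piece 2, then r[8]=56)
r[11] = 75  (first piece 2, then r[9]=61)
Maximum revenue is €75.
Now minimize piece count subject to staying optimal: for each k, pieces[k] = 1 + min over i with p[i]+r[k−i]=r[k] of pieces[k−i].
pieces[8] = 4
pieces[9] = 1
pieces[10] = 5
pieces[11] = 2

2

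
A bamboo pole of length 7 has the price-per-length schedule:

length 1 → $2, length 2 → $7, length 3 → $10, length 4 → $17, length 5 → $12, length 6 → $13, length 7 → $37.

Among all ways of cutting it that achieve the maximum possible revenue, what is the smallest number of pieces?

1

Consider every possible first cut. r[k] is the best of p[i]+r[k−i] over all sellable i≤k.
r[1] = 2
r[2] = 7
r[3] = 10
r[4] = 17
r[5] = 19  (first piece 1, then r[4]=17)
r[6] = 24  (first piece 2, then r[4]=17)
r[7] = 37
Maximum revenue is $37.
Now minimize piece count subject to staying optimal: for each k, pieces[k] = 1 + min over i with p[i]+r[k−i]=r[k] of pieces[k−i].
pieces[4] = 1
pieces[5] = 2
pieces[6] = 2
pieces[7] = 1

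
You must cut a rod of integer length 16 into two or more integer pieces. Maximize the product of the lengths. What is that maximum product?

Let m[k] be the best product for length k (with at least one cut). For each first piece i, the rest contributes max(k−i, m[k−i]).
m[2] = 1·max(1,0) = 1·1 = 1
m[3] = 1·max(2,1) = 1·2 = 2
m[4] = 2·max(2,1) = 2·2 = 4
m[5] = 2·max(3,2) = 2·3 = 6
m[6] = 3·max(3,2) = 3·3 = 9
m[7] = 2·max(5,6) = 2·6 = 12
m[8] = 2·max(6,9) = 2·9 = 18
m[9] = 3·max(6,9) = 3·9 = 27
m[10] = 2·max(8,18) = 2·18 = 36
m[11] = 2·max(9,27) = 2·27 = 54
m[12] = 3·max(9,27) = 3·27 = 81
m[13] = 2·max(11,54) = 2·54 = 108
m[14] = 2·max(12,81) = 2·81 = 162
m[15] = 3·max(12,81) = 3·81 = 243
m[16] = 2·max(14,162) = 2·162 = 324
One optimal split: 3 + 3 + 3 + 3 + 2 + 2; product 3·3·3·3·2·2 = 324.

324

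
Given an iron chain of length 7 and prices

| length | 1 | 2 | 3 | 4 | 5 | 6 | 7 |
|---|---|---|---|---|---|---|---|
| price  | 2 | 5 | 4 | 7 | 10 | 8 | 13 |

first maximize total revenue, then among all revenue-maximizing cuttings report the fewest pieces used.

4

Let r[k] be the best obtainable value from length k. For each k, try every first piece i and keep the best of price[i] + r[k−i].
r[1] = 2
r[2] = max(2+2, 5+0) = 5
r[3] = max(2+5, 5+2, 4+0) = 7
r[4] = max(2+7, 5+5, 4+2, 7+0) = 10
r[5] = max(2+10, 5+7, 4+5, 7+2, 10+0) = 12
r[6] = max(2+12, 5+10, 4+7, 7+5, 10+2, 8+0) = 15
r[7] = max(2+15, 5+12, 4+10, …, 8+2, 13+0) = 17
Maximum revenue is $17.
Now minimize piece count subject to staying optimal: for each k, pieces[k] = 1 + min over i with p[i]+r[k−i]=r[k] of pieces[k−i].
pieces[4] = 2
pieces[5] = 3
pieces[6] = 3
pieces[7] = 4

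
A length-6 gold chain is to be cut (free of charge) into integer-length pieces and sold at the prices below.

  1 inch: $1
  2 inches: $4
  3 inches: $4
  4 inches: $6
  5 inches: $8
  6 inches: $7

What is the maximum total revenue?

12

Consider every possible first cut. R[k] is the best of p[i]+R[k−i] over all sellable i≤k.
R[1] = 1
R[2] = max(1+1, 4+0) = 4
R[3] = max(1+4, 4+1, 4+0) = 5
R[4] = max(1+5, 4+4, 4+1, 6+0) = 8
R[5] = max(1+8, 4+5, 4+4, 6+1, 8+0) = 9
R[6] = max(1+9, 4+8, 4+5, 6+4, 8+1, 7+0) = 12
One optimal cutting: 2 + 2 + 2 → $4 + $4 + $4 = $12.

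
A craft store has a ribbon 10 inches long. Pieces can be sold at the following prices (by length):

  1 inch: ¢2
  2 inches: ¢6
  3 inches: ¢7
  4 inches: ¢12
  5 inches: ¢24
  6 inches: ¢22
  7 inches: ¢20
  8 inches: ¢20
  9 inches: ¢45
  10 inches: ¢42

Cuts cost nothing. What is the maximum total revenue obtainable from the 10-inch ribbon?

Let v[k] be the best obtainable value from length k. For each k, try every first piece i and keep the best of price[i] + v[k−i].
v[1] = 2
v[2] = max(2+2, 6+0) = 6
v[3] = max(2+6, 6+2, 7+0) = 8
v[4] = max(2+8, 6+6, 7+2, 12+0) = 12
v[5] = max(2+12, 6+8, 7+6, 12+2, 24+0) = 24
v[6] = max(2+24, 6+12, 7+8, 12+6, 24+2, 22+0) = 26
v[7] = max(2+26, 6+24, 7+12, …, 22+2, 20+0) = 30
v[8] = max(2+30, 6+26, 7+24, …, 20+2, 20+0) = 32
v[9] = max(2+32, 6+30, 7+26, …, 20+2, 45+0) = 45
v[10] = max(2+45, 6+32, 7+30, …, 45+2, 42+0) = 48
One optimal cutting: 5 + 5 → ¢24 + ¢24 = ¢48.

48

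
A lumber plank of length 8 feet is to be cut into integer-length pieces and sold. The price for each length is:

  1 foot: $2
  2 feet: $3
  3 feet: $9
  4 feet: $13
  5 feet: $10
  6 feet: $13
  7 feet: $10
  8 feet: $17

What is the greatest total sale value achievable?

26

Consider every possible first cut. best[k] is the best of p[i]+best[k−i] over all sellable i≤k.
best[1] = 2
best[2] = 4  (first piece 1, then best[1]=2)
best[3] = 9
best[4] = 13
best[5] = 15  (first piece 1, then best[4]=13)
best[6] = 18  (first piece 3, then best[3]=9)
best[7] = 22  (first piece 3, then best[4]=13)
best[8] = 26  (first piece 4, then best[4]=13)
One optimal cutting: 4 + 4 → $13 + $13 = $26.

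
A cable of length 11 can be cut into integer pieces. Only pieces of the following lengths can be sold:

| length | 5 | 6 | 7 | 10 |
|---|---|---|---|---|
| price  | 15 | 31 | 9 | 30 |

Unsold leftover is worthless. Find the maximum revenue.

Let f[k] be the best obtainable value from length k. For each k, try every first piece i and keep the best of price[i] + f[k−i].
f[1] = 0
f[2] = 0
f[3] = 0
f[4] = 0
f[5] = 15
f[6] = max(15+0, 31+0) = 31
f[7] = max(15+0, 31+0, 9+0) = 31
f[8] = max(15+0, 31+0, 9+0) = 31
f[9] = max(15+0, 31+0, 9+0) = 31
f[10] = max(15+15, 31+0, 9+0, 30+0) = 31
f[11] = max(15+31, 31+15, 9+0, 30+0) = 46
One optimal cutting: 6 + 5 → 46.

46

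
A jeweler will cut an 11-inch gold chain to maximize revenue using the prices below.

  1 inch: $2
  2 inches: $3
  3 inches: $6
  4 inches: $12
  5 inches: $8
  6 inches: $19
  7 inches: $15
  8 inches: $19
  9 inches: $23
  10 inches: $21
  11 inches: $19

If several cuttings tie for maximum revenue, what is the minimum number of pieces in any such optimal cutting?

Consider every possible first cut. r[k] is the best of p[i]+r[k−i] over all sellable i≤k.
r[1] = 2
r[2] = 4  (first piece 1, then r[1]=2)
r[3] = 6  (first piece 1, then r[2]=4)
r[4] = 12
r[5] = 14  (first piece 1, then r[4]=12)
r[6] = 19
r[7] = 21  (first piece 1, then r[6]=19)
r[8] = 24  (first piece 4, then r[4]=12)
r[9] = 26  (first piece 1, then r[8]=24)
r[10] = 31  (first piece 4, then r[6]=19)
r[11] = 33  (first piece 1, then r[10]=31)
Maximum revenue is $33.
Now minimize piece count subject to staying optimal: for each k, pieces[k] = 1 + min over i with p[i]+r[k−i]=r[k] of pieces[k−i].
pieces[8] = 2
pieces[9] = 3
pieces[10] = 2
pieces[11] = 3

3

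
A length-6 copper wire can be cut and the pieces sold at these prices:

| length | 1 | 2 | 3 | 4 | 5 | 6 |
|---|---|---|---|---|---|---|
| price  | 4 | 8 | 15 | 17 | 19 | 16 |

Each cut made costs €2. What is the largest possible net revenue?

Consider every possible first cut. r[k] is the best of p[i]+r[k−i] over all sellable i≤k, charging 2 whenever i<k.
r[1] = 4
r[2] = 8
r[3] = 15
r[4] = 17  (first piece 1, then r[3]=15)
r[5] = 21  (first piece 2, then r[3]=15)
r[6] = 28  (first piece 3, then r[3]=15)
One optimal plan: pieces 3 + 3 (1 cut) → €30 − €2 = €28.

28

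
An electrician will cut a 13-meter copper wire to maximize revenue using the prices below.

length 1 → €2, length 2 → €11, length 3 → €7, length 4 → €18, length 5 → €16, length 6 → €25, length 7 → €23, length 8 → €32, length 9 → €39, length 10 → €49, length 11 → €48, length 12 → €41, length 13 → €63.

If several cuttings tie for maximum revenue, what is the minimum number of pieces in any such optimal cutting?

7

Let r[k] be the best obtainable value from length k. For each k, try every first piece i and keep the best of price[i] + r[k−i].
r[1] = 2
r[2] = 11
r[3] = 13  (first piece 1, then r[2]=11)
r[4] = 22  (first piece 2, then r[2]=11)
r[5] = 24  (first piece 1, then r[4]=22)
r[6] = 33  (first piece 2, then r[4]=22)
r[7] = 35  (first piece 1, then r[6]=33)
r[8] = 44  (first piece 2, then r[6]=33)
r[9] = 46  (first piece 1, then r[8]=44)
r[10] = 55  (first piece 2, then r[8]=44)
r[11] = 57  (first piece 1, then r[10]=55)
r[12] = 66  (first piece 2, then r[10]=55)
r[13] = 68  (first piece 1, then r[12]=66)
Maximum revenue is €68.
Now minimize piece count subject to staying optimal: for each k, pieces[k] = 1 + min over i with p[i]+r[k−i]=r[k] of pieces[k−i].
pieces[10] = 5
pieces[11] = 6
pieces[12] = 6
pieces[13] = 7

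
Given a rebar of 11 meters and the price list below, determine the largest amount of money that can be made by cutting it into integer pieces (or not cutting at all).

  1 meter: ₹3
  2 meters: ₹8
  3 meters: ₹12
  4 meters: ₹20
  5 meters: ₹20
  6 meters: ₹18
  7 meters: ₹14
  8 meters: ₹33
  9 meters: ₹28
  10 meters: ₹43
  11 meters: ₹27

Let R[k] be the best obtainable value from length k. For each k, try every first piece i and keep the best of price[i] + R[k−i].
R[1] = 3
R[2] = max(3+3, 8+0) = 8
R[3] = max(3+8, 8+3, 12+0) = 12
R[4] = max(3+12, 8+8, 12+3, 20+0) = 20
R[5] = max(3+20, 8+12, 12+8, 20+3, 20+0) = 23
R[6] = max(3+23, 8+20, 12+12, 20+8, 20+3, 18+0) = 28
R[7] = max(3+28, 8+23, 12+20, …, 18+3, 14+0) = 32
R[8] = max(3+32, 8+28, 12+23, …, 14+3, 33+0) = 40
R[9] = max(3+40, 8+32, 12+28, …, 33+3, 28+0) = 43
R[10] = max(3+43, 8+40, 12+32, …, 28+3, 43+0) = 48
R[11] = max(3+48, 8+43, 12+40, …, 43+3, 27+0) = 52
One optimal cutting: 4 + 4 + 3 → ₹20 + ₹20 + ₹12 = ₹52.

52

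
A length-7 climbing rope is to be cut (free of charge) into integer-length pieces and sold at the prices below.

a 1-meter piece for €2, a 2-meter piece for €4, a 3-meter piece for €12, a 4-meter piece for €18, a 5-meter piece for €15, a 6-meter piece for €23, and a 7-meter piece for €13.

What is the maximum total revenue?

Build best[k] bottom-up: best[k] = max over allowed piece i of (p[i] + best[k−i]).
best[1] = 2
best[2] = max(2+2, 4+0) = 4
best[3] = max(2+4, 4+2, 12+0) = 12
best[4] = max(2+12, 4+4, 12+2, 18+0) = 18
best[5] = max(2+18, 4+12, 12+4, 18+2, 15+0) = 20
best[6] = max(2+20, 4+18, 12+12, 18+4, 15+2, 23+0) = 24
best[7] = max(2+24, 4+20, 12+18, …, 23+2, 13+0) = 30
One optimal cutting: 4 + 3 → €18 + €12 = €30.

30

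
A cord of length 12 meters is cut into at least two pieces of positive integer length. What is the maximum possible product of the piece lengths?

Let f[k] be the best product for length k (with at least one cut). For each first piece i, the rest contributes max(k−i, f[k−i]).
f[2] = 1*max(1,0) = 1*1 = 1
f[3] = 1*max(2,1) = 1*2 = 2
f[4] = 2*max(2,1) = 2*2 = 4
f[5] = 2*max(3,2) = 2*3 = 6
f[6] = 3*max(3,2) = 3*3 = 9
f[7] = 2*max(5,6) = 2*6 = 12
f[8] = 2*max(6,9) = 2*9 = 18
f[9] = 3*max(6,9) = 3*9 = 27
f[10] = 2*max(8,18) = 2*18 = 36
f[11] = 2*max(9,27) = 2*27 = 54
f[12] = 3*max(9,27) = 3*27 = 81
One optimal split: 3 + 3 + 3 + 3; product 3*3*3*3 = 81.

81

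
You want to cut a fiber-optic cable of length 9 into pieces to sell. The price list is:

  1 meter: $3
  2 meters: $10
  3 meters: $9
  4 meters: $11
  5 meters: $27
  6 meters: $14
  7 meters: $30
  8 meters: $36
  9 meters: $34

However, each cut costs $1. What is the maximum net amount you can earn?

Build net[k] bottom-up: net[k] = max over allowed piece i of (p[i] + net[k−i]) − 1 per cut.
net[1] = 3
net[2] = 10
net[3] = 12  (first piece 1, then net[2]=10)
net[4] = 19  (first piece 2, then net[2]=10)
net[5] = 27
net[6] = 29  (first piece 1, then net[5]=27)
net[7] = 36  (first piece 2, then net[5]=27)
net[8] = 38  (first piece 1, then net[7]=36)
net[9] = 45  (first piece 2, then net[7]=36)
One optimal plan: pieces 5 + 2 + 2 (2 cuts) → $47 − $2 = $45.

45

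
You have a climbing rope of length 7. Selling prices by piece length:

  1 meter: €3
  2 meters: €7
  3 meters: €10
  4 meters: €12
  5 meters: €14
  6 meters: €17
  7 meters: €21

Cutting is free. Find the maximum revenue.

Build R[k] bottom-up: R[k] = max over allowed piece i of (p[i] + R[k−i]).
R[1] = 3
R[2] = 7
R[3] = 10  (first piece 1, then R[2]=7)
R[4] = 14  (first piece 2, then R[2]=7)
R[5] = 17  (first piece 1, then R[4]=14)
R[6] = 21  (first piece 2, then R[4]=14)
R[7] = 24  (first piece 1, then R[6]=21)
One optimal cutting: 2 + 2 + 2 + 1 → €7 + €7 + €7 + €3 = €24.

24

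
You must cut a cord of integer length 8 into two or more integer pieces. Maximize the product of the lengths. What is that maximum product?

18

Define g[k] = max over 1≤i<k of i · max(k−i, g[k−i]); the inner max lets the remainder stay uncut if that's better.
g[2] = 1*max(1,0) = 1*1 = 1
g[3] = 1*max(2,1) = 1*2 = 2
g[4] = 2*max(2,1) = 2*2 = 4
g[5] = 2*max(3,2) = 2*3 = 6
g[6] = 3*max(3,2) = 3*3 = 9
g[7] = 2*max(5,6) = 2*6 = 12
g[8] = 2*max(6,9) = 2*9 = 18
One optimal split: 3 + 3 + 2; product 3*3*2 = 18.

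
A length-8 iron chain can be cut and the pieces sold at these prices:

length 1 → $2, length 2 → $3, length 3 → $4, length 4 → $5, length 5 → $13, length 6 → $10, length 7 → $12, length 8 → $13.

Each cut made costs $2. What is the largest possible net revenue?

15

Consider every possible first cut. r[k] is the best of p[i]+r[k−i] over all sellable i≤k, charging 2 whenever i<k.
r[1] = 2
r[2] = 3
r[3] = 4
r[4] = 5
r[5] = 13
r[6] = 13  (first piece 1, then r[5]=13)
r[7] = 14  (first piece 2, then r[5]=13)
r[8] = 15  (first piece 3, then r[5]=13)
One optimal plan: pieces 5 + 3 (1 cut) → $17 − $2 = $15.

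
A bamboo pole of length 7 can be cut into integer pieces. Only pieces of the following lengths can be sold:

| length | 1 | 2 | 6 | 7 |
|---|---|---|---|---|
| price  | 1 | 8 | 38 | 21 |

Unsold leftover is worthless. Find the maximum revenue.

39

Build r[k] bottom-up: r[k] = max over allowed piece i of (p[i] + r[k−i]).
r[1] = 1
r[2] = 8
r[3] = 9  (first piece 1, then r[2]=8)
r[4] = 16  (first piece 2, then r[2]=8)
r[5] = 17  (first piece 1, then r[4]=16)
r[6] = 38
r[7] = 39  (first piece 1, then r[6]=38)
One optimal cutting: 6 + 1 → $39.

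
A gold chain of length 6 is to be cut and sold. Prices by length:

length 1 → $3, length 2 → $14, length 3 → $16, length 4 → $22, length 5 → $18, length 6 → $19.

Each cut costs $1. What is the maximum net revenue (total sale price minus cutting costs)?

Let net[k] be the best obtainable value from length k. For each k, try every first piece i and keep the best of price[i] + net[k−i] minus the 1 cut fee when i<k.
net[1] = 3
net[2] = max(3+3-1, 14+0) = 14
net[3] = max(3+14-1, 14+3-1, 16+0) = 16
net[4] = max(3+16-1, 14+14-1, 16+3-1, 22+0) = 27
net[5] = max(3+27-1, 14+16-1, 16+14-1, 22+3-1, 18+0) = 29
net[6] = max(3+29-1, 14+27-1, 16+16-1, 22+14-1, 18+3-1, 19+0) = 40
One optimal plan: pieces 2 + 2 + 2 (2 cuts) → $42 − $2 = $40.

40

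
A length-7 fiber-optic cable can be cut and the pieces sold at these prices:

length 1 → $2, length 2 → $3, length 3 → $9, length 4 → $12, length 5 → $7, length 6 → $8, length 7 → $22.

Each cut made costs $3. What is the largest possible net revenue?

22

Let v[k] be the best obtainable value from length k. For each k, try every first piece i and keep the best of price[i] + v[k−i] minus the 3 cut fee when i<k.
v[1] = 2
v[2] = max(2+2-3, 3+0) = 3
v[3] = max(2+3-3, 3+2-3, 9+0) = 9
v[4] = max(2+9-3, 3+3-3, 9+2-3, 12+0) = 12
v[5] = max(2+12-3, 3+9-3, 9+3-3, 12+2-3, 7+0) = 11
v[6] = max(2+11-3, 3+12-3, 9+9-3, 12+3-3, 7+2-3, 8+0) = 15
v[7] = max(2+15-3, 3+11-3, 9+12-3, …, 8+2-3, 22+0) = 22
Best is to make no cuts and sell whole for $22.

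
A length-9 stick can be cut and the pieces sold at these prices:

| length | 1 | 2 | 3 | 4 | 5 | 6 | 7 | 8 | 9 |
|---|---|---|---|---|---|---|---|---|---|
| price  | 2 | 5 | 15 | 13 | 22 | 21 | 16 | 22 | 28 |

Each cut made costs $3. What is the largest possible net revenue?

Let r[k] be the best obtainable value from length k. For each k, try every first piece i and keep the best of price[i] + r[k−i] minus the 3 cut fee when i<k.
r[1] = 2
r[2] = 5
r[3] = 15
r[4] = 14  (first piece 1, then r[3]=15)
r[5] = 22
r[6] = 27  (first piece 3, then r[3]=15)
r[7] = 26  (first piece 1, then r[6]=27)
r[8] = 34  (first piece 3, then r[5]=22)
r[9] = 39  (first piece 3, then r[6]=27)
One optimal plan: pieces 3 + 3 + 3 (2 cuts) → $45 − $6 = $39.

39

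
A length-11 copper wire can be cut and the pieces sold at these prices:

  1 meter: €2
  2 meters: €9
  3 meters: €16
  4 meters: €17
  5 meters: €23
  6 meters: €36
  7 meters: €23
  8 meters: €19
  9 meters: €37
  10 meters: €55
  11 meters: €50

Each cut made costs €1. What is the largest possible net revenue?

Consider every possible first cut. r[k] is the best of p[i]+r[k−i] over all sellable i≤k, charging 1 whenever i<k.
r[1] = 2
r[2] = max(2+2-1, 9+0) = 9
r[3] = max(2+9-1, 9+2-1, 16+0) = 16
r[4] = max(2+16-1, 9+9-1, 16+2-1, 17+0) = 17
r[5] = max(2+17-1, 9+16-1, 16+9-1, 17+2-1, 23+0) = 24
r[6] = max(2+24-1, 9+17-1, 16+16-1, 17+9-1, 23+2-1, 36+0) = 36
r[7] = max(2+36-1, 9+24-1, 16+17-1, …, 36+2-1, 23+0) = 37
r[8] = max(2+37-1, 9+36-1, 16+24-1, …, 23+2-1, 19+0) = 44
r[9] = max(2+44-1, 9+37-1, 16+36-1, …, 19+2-1, 37+0) = 51
r[10] = max(2+51-1, 9+44-1, 16+37-1, …, 37+2-1, 55+0) = 55
r[11] = max(2+55-1, 9+51-1, 16+44-1, …, 55+2-1, 50+0) = 59
One optimal plan: pieces 6 + 3 + 2 (2 cuts) → €61 − €2 = €59.

59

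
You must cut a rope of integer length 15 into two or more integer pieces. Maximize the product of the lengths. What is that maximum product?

243

Fill prod[k] for k=2..15: at each k try every first piece i and multiply by the better of (k−i) uncut or prod[k−i].
prod[2] = 1·max(1,0) = 1·1 = 1
prod[3] = 1·max(2,1) = 1·2 = 2
prod[4] = 2·max(2,1) = 2·2 = 4
prod[5] = 2·max(3,2) = 2·3 = 6
prod[6] = 3·max(3,2) = 3·3 = 9
prod[7] = 2·max(5,6) = 2·6 = 12
prod[8] = 2·max(6,9) = 2·9 = 18
prod[9] = 3·max(6,9) = 3·9 = 27
prod[10] = 2·max(8,18) = 2·18 = 36
prod[11] = 2·max(9,27) = 2·27 = 54
prod[12] = 3·max(9,27) = 3·27 = 81
prod[13] = 2·max(11,54) = 2·54 = 108
prod[14] = 2·max(12,81) = 2·81 = 162
prod[15] = 3·max(12,81) = 3·81 = 243
One optimal split: 3 + 3 + 3 + 3 + 3; product 3·3·3·3·3 = 243.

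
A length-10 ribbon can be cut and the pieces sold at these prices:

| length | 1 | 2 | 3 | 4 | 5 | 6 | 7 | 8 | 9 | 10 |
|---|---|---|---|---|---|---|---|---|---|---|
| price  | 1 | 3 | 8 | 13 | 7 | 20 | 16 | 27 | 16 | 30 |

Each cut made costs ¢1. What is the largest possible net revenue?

Consider every possible first cut. net[k] is the best of p[i]+net[k−i] over all sellable i≤k, charging 1 whenever i<k.
net[1] = 1
net[2] = max(1+1-1, 3+0) = 3
net[3] = max(1+3-1, 3+1-1, 8+0) = 8
net[4] = max(1+8-1, 3+3-1, 8+1-1, 13+0) = 13
net[5] = max(1+13-1, 3+8-1, 8+3-1, 13+1-1, 7+0) = 13
net[6] = max(1+13-1, 3+13-1, 8+8-1, 13+3-1, 7+1-1, 20+0) = 20
net[7] = max(1+20-1, 3+13-1, 8+13-1, …, 20+1-1, 16+0) = 20
net[8] = max(1+20-1, 3+20-1, 8+13-1, …, 16+1-1, 27+0) = 27
net[9] = max(1+27-1, 3+20-1, 8+20-1, …, 27+1-1, 16+0) = 27
net[10] = max(1+27-1, 3+27-1, 8+20-1, …, 16+1-1, 30+0) = 32
One optimal plan: pieces 6 + 4 (1 cut) → ¢33 − ¢1 = ¢32.

32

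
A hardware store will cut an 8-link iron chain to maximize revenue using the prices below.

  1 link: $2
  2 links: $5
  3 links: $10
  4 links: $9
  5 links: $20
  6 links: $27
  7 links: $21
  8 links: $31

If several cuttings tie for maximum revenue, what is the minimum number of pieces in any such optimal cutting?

2

Consider every possible first cut. r[k] is the best of p[i]+r[k−i] over all sellable i≤k.
r[1] = 2
r[2] = 5
r[3] = 10
r[4] = 12  (first piece 1, then r[3]=10)
r[5] = 20
r[6] = 27
r[7] = 29  (first piece 1, then r[6]=27)
r[8] = 32  (first piece 2, then r[6]=27)
Maximum revenue is $32.
Now minimize piece count subject to staying optimal: for each k, pieces[k] = 1 + min over i with p[i]+r[k−i]=r[k] of pieces[k−i].
pieces[5] = 1
pieces[6] = 1
pieces[7] = 2
pieces[8] = 2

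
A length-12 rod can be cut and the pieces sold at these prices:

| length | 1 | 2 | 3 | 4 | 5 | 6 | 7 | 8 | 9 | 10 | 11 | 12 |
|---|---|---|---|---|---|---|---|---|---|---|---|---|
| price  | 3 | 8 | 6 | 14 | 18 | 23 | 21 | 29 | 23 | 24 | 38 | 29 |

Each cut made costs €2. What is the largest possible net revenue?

Let r[k] be the best obtainable value from length k. For each k, try every first piece i and keep the best of price[i] + r[k−i] minus the 2 cut fee when i<k.
r[1] = 3
r[2] = 8
r[3] = 9  (first piece 1, then r[2]=8)
r[4] = 14  (first piece 2, then r[2]=8)
r[5] = 18
r[6] = 23
r[7] = 24  (first piece 1, then r[6]=23)
r[8] = 29  (first piece 2, then r[6]=23)
r[9] = 30  (first piece 1, then r[8]=29)
r[10] = 35  (first piece 2, then r[8]=29)
r[11] = 39  (first piece 5, then r[6]=23)
r[12] = 44  (first piece 6, then r[6]=23)
One optimal plan: pieces 6 + 6 (1 cut) → €46 − €2 = €44.

44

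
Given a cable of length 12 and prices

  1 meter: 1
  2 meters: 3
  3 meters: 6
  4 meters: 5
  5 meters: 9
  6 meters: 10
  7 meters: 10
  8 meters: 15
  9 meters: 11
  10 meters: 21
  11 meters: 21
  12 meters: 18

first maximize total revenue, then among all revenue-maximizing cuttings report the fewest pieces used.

Let r[k] be the best obtainable value from length k. For each k, try every first piece i and keep the best of price[i] + r[k−i].
r[1] = 1
r[2] = max(1+1, 3+0) = 3
r[3] = max(1+3, 3+1, 6+0) = 6
r[4] = max(1+6, 3+3, 6+1, 5+0) = 7
r[5] = max(1+7, 3+6, 6+3, 5+1, 9+0) = 9
r[6] = max(1+9, 3+7, 6+6, 5+3, 9+1, 10+0) = 12
r[7] = max(1+12, 3+9, 6+7, …, 10+1, 10+0) = 13
r[8] = max(1+13, 3+12, 6+9, …, 10+1, 15+0) = 15
r[9] = max(1+15, 3+13, 6+12, …, 15+1, 11+0) = 18
r[10] = max(1+18, 3+15, 6+13, …, 11+1, 21+0) = 21
r[11] = max(1+21, 3+18, 6+15, …, 21+1, 21+0) = 22
r[12] = max(1+22, 3+21, 6+18, …, 21+1, 18+0) = 24
Maximum revenue is 24.
Now minimize piece count subject to staying optimal: for each k, pieces[k] = 1 + min over i with p[i]+r[k−i]=r[k] of pieces[k−i].
pieces[9] = 3
pieces[10] = 1
pieces[11] = 2
pieces[12] = 2

2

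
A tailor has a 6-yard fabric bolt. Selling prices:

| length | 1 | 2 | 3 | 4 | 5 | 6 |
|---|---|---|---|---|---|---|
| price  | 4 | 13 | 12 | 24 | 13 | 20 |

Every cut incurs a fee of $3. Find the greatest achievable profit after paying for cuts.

34

Consider every possible first cut. r[k] is the best of p[i]+r[k−i] over all sellable i≤k, charging 3 whenever i<k.
r[1] = 4
r[2] = 13
r[3] = 14  (first piece 1, then r[2]=13)
r[4] = 24
r[5] = 25  (first piece 1, then r[4]=24)
r[6] = 34  (first piece 2, then r[4]=24)
One optimal plan: pieces 4 + 2 (1 cut) → $37 − $3 = $34.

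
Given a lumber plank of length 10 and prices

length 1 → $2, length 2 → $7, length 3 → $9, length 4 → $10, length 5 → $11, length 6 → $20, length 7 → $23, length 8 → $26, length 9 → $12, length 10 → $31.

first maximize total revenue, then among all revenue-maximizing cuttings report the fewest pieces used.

Consider every possible first cut. r[k] is the best of p[i]+r[k−i] over all sellable i≤k.
r[1] = 2
r[2] = 7
r[3] = 9  (first piece 1, then r[2]=7)
r[4] = 14  (first piece 2, then r[2]=7)
r[5] = 16  (first piece 1, then r[4]=14)
r[6] = 21  (first piece 2, then r[4]=14)
r[7] = 23  (first piece 1, then r[6]=21)
r[8] = 28  (first piece 2, then r[6]=21)
r[9] = 30  (first piece 1, then r[8]=28)
r[10] = 35  (first piece 2, then r[8]=28)
Maximum revenue is $35.
Now minimize piece count subject to staying optimal: for each k, pieces[k] = 1 + min over i with p[i]+r[k−i]=r[k] of pieces[k−i].
pieces[7] = 1
pieces[8] = 4
pieces[9] = 2
pieces[10] = 5

5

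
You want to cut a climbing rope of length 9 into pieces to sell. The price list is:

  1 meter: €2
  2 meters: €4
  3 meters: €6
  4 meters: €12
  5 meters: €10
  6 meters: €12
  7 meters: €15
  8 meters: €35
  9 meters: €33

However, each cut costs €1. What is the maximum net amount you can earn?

Let r[k] be the best obtainable value from length k. For each k, try every first piece i and keep the best of price[i] + r[k−i] minus the 1 cut fee when i<k.
r[1] = 2
r[2] = 4
r[3] = 6
r[4] = 12
r[5] = 13  (first piece 1, then r[4]=12)
r[6] = 15  (first piece 2, then r[4]=12)
r[7] = 17  (first piece 3, then r[4]=12)
r[8] = 35
r[9] = 36  (first piece 1, then r[8]=35)
One optimal plan: pieces 8 + 1 (1 cut) → €37 − €1 = €36.

36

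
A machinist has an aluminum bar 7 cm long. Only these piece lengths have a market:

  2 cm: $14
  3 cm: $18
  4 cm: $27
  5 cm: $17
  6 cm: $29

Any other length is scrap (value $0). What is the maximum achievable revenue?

46

Consider every possible first cut. f[k] is the best of p[i]+f[k−i] over all sellable i≤k.
f[1] = 0
f[2] = 14
f[3] = 18
f[4] = 28  (first piece 2, then f[2]=14)
f[5] = 32  (first piece 2, then f[3]=18)
f[6] = 42  (first piece 2, then f[4]=28)
f[7] = 46  (first piece 2, then f[5]=32)
One optimal cutting: 3 + 2 + 2 → $46.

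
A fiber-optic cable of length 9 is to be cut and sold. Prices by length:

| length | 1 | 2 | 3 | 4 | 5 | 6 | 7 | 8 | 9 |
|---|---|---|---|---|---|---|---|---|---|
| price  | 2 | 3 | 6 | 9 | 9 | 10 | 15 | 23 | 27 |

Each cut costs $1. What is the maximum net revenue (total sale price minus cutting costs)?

27

Build net[k] bottom-up: net[k] = max over allowed piece i of (p[i] + net[k−i]) − 1 per cut.
net[1] = 2
net[2] = max(2+2-1, 3+0) = 3
net[3] = max(2+3-1, 3+2-1, 6+0) = 6
net[4] = max(2+6-1, 3+3-1, 6+2-1, 9+0) = 9
net[5] = max(2+9-1, 3+6-1, 6+3-1, 9+2-1, 9+0) = 10
net[6] = max(2+10-1, 3+9-1, 6+6-1, 9+3-1, 9+2-1, 10+0) = 11
net[7] = max(2+11-1, 3+10-1, 6+9-1, …, 10+2-1, 15+0) = 15
net[8] = max(2+15-1, 3+11-1, 6+10-1, …, 15+2-1, 23+0) = 23
net[9] = max(2+23-1, 3+15-1, 6+11-1, …, 23+2-1, 27+0) = 27
Best is to make no cuts and sell whole for $27.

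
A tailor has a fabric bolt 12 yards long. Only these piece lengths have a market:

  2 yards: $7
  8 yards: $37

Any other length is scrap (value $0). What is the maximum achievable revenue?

Consider every possible first cut. r[k] is the best of p[i]+r[k−i] over all sellable i≤k.
r[1] = 0
r[2] = 7
r[3] = 7
r[4] = 14  (first piece 2, then r[2]=7)
r[5] = 14
r[6] = 21  (first piece 2, then r[4]=14)
r[7] = 21
r[8] = max(7+21, 37+0) = 37
r[9] = max(7+21, 37+0) = 37
r[10] = max(7+37, 37+7) = 44
r[11] = max(7+37, 37+7) = 44
r[12] = max(7+44, 37+14) = 51
One optimal cutting: 8 + 2 + 2 → $51.

51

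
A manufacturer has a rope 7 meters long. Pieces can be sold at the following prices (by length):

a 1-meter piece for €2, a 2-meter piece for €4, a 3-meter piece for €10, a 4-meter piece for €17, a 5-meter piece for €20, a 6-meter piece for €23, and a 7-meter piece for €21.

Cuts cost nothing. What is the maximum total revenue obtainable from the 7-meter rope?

Consider every possible first cut. R[k] is the best of p[i]+R[k−i] over all sellable i≤k.
R[1] = 2
R[2] = 4  (first piece 1, then R[1]=2)
R[3] = 10
R[4] = 17
R[5] = 20
R[6] = 23
R[7] = 27  (first piece 3, then R[4]=17)
One optimal cutting: 4 + 3 → €17 + €10 = €27.

27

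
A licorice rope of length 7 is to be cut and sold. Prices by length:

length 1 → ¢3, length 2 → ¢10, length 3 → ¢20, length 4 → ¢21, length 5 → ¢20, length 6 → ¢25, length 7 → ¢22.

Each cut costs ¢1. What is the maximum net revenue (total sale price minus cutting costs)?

41

Consider every possible first cut. v[k] is the best of p[i]+v[k−i] over all sellable i≤k, charging 1 whenever i<k.
v[1] = 3
v[2] = max(3+3-1, 10+0) = 10
v[3] = max(3+10-1, 10+3-1, 20+0) = 20
v[4] = max(3+20-1, 10+10-1, 20+3-1, 21+0) = 22
v[5] = max(3+22-1, 10+20-1, 20+10-1, 21+3-1, 20+0) = 29
v[6] = max(3+29-1, 10+22-1, 20+20-1, 21+10-1, 20+3-1, 25+0) = 39
v[7] = max(3+39-1, 10+29-1, 20+22-1, …, 25+3-1, 22+0) = 41
One optimal plan: pieces 3 + 3 + 1 (2 cuts) → ¢43 − ¢2 = ¢41.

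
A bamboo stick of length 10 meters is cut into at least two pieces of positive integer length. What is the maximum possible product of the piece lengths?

36

Define P[k] = max over 1≤i<k of i · max(k−i, P[k−i]); the inner max lets the remainder stay uncut if that's better.
P[2] = 1×max(1,0) = 1×1 = 1
P[3] = 1×max(2,1) = 1×2 = 2
P[4] = 2×max(2,1) = 2×2 = 4
P[5] = 2×max(3,2) = 2×3 = 6
P[6] = 3×max(3,2) = 3×3 = 9
P[7] = 2×max(5,6) = 2×6 = 12
P[8] = 2×max(6,9) = 2×9 = 18
P[9] = 3×max(6,9) = 3×9 = 27
P[10] = 2×max(8,18) = 2×18 = 36
One optimal split: 3 + 3 + 2 + 2; product 3×3×2×2 = 36.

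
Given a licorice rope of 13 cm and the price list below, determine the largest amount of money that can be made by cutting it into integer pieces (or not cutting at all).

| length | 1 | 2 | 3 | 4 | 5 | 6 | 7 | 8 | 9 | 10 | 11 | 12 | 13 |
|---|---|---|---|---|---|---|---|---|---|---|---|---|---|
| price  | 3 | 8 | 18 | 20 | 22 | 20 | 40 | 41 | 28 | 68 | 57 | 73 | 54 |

Consider every possible first cut. r[k] is the best of p[i]+r[k−i] over all sellable i≤k.
r[1] = 3
r[2] = max(3+3, 8+0) = 8
r[3] = max(3+8, 8+3, 18+0) = 18
r[4] = max(3+18, 8+8, 18+3, 20+0) = 21
r[5] = max(3+21, 8+18, 18+8, 20+3, 22+0) = 26
r[6] = max(3+26, 8+21, 18+18, 20+8, 22+3, 20+0) = 36
r[7] = max(3+36, 8+26, 18+21, …, 20+3, 40+0) = 40
r[8] = max(3+40, 8+36, 18+26, …, 40+3, 41+0) = 44
r[9] = max(3+44, 8+40, 18+36, …, 41+3, 28+0) = 54
r[10] = max(3+54, 8+44, 18+40, …, 28+3, 68+0) = 68
r[11] = max(3+68, 8+54, 18+44, …, 68+3, 57+0) = 71
r[12] = max(3+71, 8+68, 18+54, …, 57+3, 73+0) = 76
r[13] = max(3+76, 8+71, 18+68, …, 73+3, 54+0) = 86
One optimal cutting: 10 + 3 → ¢68 + ¢18 = ¢86.

86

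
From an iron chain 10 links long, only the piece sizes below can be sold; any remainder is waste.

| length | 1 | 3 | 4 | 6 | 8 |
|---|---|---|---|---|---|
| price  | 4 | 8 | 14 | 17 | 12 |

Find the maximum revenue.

Let f[k] be the best obtainable value from length k. For each k, try every first piece i and keep the best of price[i] + f[k−i].
f[1] = 4
f[2] = 8  (first piece 1, then f[1]=4)
f[3] = max(4+8, 8+0) = 12
f[4] = max(4+12, 8+4, 14+0) = 16
f[5] = max(4+16, 8+8, 14+4) = 20
f[6] = max(4+20, 8+12, 14+8, 17+0) = 24
f[7] = max(4+24, 8+16, 14+12, 17+4) = 28
f[8] = max(4+28, 8+20, 14+16, 17+8, 12+0) = 32
f[9] = max(4+32, 8+24, 14+20, 17+12, 12+4) = 36
f[10] = max(4+36, 8+28, 14+24, 17+16, 12+8) = 40
One optimal cutting: 1 + 1 + 1 + 1 + 1 + 1 + 1 + 1 + 1 + 1 → $40.

40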